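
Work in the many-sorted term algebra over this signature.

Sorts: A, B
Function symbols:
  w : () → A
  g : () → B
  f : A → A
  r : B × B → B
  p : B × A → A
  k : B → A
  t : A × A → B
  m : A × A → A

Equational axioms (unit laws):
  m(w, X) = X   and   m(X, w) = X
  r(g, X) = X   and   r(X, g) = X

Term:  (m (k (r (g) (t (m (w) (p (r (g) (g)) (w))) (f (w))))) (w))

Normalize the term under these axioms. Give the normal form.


1. (m (k (r (g) (t (m (w) (p (r (g) (g)) (w))) (f (w))))) (w))  →  (k (r (g) (t (m (w) (p (r (g) (g)) (w))) (f (w)))))
2. (k (r (g) (t (m (w) (p (r (g) (g)) (w))) (f (w)))))  →  (k (t (m (w) (p (r (g) (g)) (w))) (f (w))))
3. (k (t (m (w) (p (r (g) (g)) (w))) (f (w))))  →  (k (t (p (r (g) (g)) (w)) (f (w))))
4. (k (t (p (r (g) (g)) (w)) (f (w))))  →  (k (t (p (g) (w)) (f (w))))

normal form = (k (t (p (g) (w)) (f (w))))


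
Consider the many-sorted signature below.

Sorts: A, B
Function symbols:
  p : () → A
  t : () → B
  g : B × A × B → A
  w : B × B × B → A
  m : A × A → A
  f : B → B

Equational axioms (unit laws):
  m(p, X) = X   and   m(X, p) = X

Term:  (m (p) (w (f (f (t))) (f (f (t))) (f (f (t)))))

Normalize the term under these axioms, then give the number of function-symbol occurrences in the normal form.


size = 10

1. (m (p) (w (f (f (t))) (f (f (t))) (f (f (t)))))  →  (w (f (f (t))) (f (f (t))) (f (f (t))))
normal form: (w (f (f (t))) (f (f (t))) (f (f (t))))


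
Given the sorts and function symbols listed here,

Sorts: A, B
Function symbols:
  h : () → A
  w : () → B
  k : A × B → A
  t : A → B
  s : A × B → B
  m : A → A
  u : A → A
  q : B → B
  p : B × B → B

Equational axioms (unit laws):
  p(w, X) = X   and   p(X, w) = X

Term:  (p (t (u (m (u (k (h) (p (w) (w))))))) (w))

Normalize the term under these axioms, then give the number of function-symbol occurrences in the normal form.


size = 7

1. (p (t (u (m (u (k (h) (p (w) (w))))))) (w))  →  (t (u (m (u (k (h) (p (w) (w)))))))
2. (t (u (m (u (k (h) (p (w) (w)))))))  →  (t (u (m (u (k (h) (w))))))
normal form: (t (u (m (u (k (h) (w))))))


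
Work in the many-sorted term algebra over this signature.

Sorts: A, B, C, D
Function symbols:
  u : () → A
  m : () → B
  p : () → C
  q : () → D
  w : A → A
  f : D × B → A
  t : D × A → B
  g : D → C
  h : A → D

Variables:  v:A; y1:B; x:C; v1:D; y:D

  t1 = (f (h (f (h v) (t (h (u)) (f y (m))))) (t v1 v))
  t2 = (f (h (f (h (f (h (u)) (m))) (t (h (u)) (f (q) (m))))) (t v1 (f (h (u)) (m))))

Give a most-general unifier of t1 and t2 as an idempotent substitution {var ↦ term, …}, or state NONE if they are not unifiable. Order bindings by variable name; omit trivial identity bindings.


{v ↦ (f (h (u)) (m)), y ↦ (q)}


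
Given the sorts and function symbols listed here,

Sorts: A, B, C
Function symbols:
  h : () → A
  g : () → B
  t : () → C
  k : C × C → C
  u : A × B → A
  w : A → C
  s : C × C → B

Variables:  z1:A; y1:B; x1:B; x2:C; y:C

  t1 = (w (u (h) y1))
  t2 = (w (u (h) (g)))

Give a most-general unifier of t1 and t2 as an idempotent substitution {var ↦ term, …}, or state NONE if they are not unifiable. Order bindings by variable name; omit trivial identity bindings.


{y1 ↦ (g)}


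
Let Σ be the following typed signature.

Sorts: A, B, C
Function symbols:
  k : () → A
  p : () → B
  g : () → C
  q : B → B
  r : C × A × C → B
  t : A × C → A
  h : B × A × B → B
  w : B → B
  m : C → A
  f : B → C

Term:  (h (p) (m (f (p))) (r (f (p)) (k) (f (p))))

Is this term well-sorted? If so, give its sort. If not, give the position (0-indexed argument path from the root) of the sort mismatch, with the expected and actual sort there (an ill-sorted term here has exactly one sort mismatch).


  (p) : B
      (p) : B
    (f (p)) : C
  (m (f (p))) : A
      (p) : B
    (f (p)) : C
    (k) : A
      (p) : B
    (f (p)) : C
  (r (f (p)) (k) (f (p))) : B
(h (p) (m (f (p))) (r (f (p)) (k) (f (p)))) : B

well-sorted; sort = B


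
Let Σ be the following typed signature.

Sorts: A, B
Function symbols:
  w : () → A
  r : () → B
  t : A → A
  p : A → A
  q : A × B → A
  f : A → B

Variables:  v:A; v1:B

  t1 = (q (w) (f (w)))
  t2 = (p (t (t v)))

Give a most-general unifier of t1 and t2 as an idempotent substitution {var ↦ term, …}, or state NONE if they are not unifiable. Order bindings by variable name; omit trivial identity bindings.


head clash or occurs-check failure — not unifiable

NONE (not unifiable)


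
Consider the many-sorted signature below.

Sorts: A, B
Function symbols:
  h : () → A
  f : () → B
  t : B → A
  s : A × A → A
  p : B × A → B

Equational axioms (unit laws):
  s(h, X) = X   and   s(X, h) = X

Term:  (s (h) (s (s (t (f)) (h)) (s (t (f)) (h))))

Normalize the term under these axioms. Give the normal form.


normal form = (s (t (f)) (t (f)))

1. (s (h) (s (s (t (f)) (h)) (s (t (f)) (h))))  →  (s (s (t (f)) (h)) (s (t (f)) (h)))
2. (s (s (t (f)) (h)) (s (t (f)) (h)))  →  (s (t (f)) (s (t (f)) (h)))
3. (s (t (f)) (s (t (f)) (h)))  →  (s (t (f)) (t (f)))


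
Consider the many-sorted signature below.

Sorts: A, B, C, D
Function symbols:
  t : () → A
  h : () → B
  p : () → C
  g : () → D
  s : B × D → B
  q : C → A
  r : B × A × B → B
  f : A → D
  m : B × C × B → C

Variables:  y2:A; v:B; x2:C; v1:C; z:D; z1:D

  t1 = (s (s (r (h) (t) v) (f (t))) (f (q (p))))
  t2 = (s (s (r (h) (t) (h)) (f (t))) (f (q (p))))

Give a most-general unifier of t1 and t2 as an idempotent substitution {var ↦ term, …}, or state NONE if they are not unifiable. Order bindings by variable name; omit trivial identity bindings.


{v ↦ (h)}


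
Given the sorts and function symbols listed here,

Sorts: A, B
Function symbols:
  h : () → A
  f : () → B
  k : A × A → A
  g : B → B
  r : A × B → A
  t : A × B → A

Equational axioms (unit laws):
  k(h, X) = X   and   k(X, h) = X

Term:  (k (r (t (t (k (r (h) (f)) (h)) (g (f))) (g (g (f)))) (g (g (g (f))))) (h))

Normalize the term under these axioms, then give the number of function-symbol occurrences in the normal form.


1. (k (r (t (t (k (r (h) (f)) (h)) (g (f))) (g (g (f)))) (g (g (g (f))))) (h))  →  (r (t (t (k (r (h) (f)) (h)) (g (f))) (g (g (f)))) (g (g (g (f)))))
2. (r (t (t (k (r (h) (f)) (h)) (g (f))) (g (g (f)))) (g (g (g (f)))))  →  (r (t (t (r (h) (f)) (g (f))) (g (g (f)))) (g (g (g (f)))))
normal form: (r (t (t (r (h) (f)) (g (f))) (g (g (f)))) (g (g (g (f)))))

size = 15


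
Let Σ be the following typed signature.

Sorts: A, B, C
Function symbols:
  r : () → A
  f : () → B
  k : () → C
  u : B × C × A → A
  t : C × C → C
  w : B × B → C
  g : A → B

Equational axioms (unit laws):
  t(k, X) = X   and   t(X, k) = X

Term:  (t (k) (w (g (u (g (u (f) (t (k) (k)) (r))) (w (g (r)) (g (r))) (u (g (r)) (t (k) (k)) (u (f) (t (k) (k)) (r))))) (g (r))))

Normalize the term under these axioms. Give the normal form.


1. (t (k) (w (g (u (g (u (f) (t (k) (k)) (r))) (w (g (r)) (g (r))) (u (g (r)) (t (k) (k)) (u (f) (t (k) (k)) (r))))) (g (r))))  →  (w (g (u (g (u (f) (t (k) (k)) (r))) (w (g (r)) (g (r))) (u (g (r)) (t (k) (k)) (u (f) (t (k) (k)) (r))))) (g (r)))
2. (w (g (u (g (u (f) (t (k) (k)) (r))) (w (g (r)) (g (r))) (u (g (r)) (t (k) (k)) (u (f) (t (k) (k)) (r))))) (g (r)))  →  (w (g (u (g (u (f) (k) (r))) (w (g (r)) (g (r))) (u (g (r)) (t (k) (k)) (u (f) (t (k) (k)) (r))))) (g (r)))
3. (w (g (u (g (u (f) (k) (r))) (w (g (r)) (g (r))) (u (g (r)) (t (k) (k)) (u (f) (t (k) (k)) (r))))) (g (r)))  →  (w (g (u (g (u (f) (k) (r))) (w (g (r)) (g (r))) (u (g (r)) (k) (u (f) (t (k) (k)) (r))))) (g (r)))
4. (w (g (u (g (u (f) (k) (r))) (w (g (r)) (g (r))) (u (g (r)) (k) (u (f) (t (k) (k)) (r))))) (g (r)))  →  (w (g (u (g (u (f) (k) (r))) (w (g (r)) (g (r))) (u (g (r)) (k) (u (f) (k) (r))))) (g (r)))

normal form = (w (g (u (g (u (f) (k) (r))) (w (g (r)) (g (r))) (u (g (r)) (k) (u (f) (k) (r))))) (g (r)))


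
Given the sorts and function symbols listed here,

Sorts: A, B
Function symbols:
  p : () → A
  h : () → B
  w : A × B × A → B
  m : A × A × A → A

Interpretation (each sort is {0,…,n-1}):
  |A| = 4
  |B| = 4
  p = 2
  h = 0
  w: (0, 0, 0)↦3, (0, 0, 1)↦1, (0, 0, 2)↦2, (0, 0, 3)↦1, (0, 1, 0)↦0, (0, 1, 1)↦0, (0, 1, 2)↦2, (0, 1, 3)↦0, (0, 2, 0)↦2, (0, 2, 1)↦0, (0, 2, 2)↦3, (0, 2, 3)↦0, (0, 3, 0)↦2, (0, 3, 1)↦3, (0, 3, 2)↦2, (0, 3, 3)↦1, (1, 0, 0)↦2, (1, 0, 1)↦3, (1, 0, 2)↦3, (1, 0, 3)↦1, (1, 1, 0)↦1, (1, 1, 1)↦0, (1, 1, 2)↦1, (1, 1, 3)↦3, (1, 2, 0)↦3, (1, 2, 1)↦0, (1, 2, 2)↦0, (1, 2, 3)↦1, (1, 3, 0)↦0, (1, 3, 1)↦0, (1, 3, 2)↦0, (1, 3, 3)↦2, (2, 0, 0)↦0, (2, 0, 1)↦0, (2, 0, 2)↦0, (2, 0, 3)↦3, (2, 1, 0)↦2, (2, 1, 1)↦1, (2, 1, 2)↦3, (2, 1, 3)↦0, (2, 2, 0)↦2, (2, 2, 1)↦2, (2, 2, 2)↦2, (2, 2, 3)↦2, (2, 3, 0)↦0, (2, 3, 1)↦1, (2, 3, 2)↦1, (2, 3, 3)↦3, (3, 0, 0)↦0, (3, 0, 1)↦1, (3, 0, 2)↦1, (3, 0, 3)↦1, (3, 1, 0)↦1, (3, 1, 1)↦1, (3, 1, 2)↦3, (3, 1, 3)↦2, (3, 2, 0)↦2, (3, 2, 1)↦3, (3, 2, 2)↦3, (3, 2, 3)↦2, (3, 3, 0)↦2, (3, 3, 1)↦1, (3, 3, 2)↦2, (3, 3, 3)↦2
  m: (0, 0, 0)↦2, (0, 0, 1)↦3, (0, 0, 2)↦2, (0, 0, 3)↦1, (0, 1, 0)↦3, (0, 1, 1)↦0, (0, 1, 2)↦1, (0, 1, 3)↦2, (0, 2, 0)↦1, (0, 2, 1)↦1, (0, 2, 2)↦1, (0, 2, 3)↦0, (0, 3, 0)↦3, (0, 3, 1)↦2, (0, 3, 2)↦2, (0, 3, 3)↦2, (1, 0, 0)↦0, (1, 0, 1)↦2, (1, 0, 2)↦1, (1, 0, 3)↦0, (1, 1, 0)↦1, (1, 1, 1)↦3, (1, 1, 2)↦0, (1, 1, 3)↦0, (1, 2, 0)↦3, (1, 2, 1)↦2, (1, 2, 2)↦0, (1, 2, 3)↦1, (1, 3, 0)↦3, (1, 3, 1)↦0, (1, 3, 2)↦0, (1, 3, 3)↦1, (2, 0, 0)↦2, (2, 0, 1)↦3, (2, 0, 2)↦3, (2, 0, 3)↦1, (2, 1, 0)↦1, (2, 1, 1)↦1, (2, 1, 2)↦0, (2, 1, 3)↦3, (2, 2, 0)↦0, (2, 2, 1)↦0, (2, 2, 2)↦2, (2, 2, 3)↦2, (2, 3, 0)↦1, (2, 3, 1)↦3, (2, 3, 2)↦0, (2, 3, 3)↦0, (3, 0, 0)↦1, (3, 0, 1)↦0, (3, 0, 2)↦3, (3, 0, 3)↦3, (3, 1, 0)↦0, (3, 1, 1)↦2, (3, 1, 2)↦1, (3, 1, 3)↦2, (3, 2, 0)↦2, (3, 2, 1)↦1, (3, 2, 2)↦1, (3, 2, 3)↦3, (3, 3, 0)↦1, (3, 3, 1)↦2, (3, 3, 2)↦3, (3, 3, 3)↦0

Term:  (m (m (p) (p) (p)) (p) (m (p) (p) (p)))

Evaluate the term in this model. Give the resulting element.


  p = 2
  p = 2
  p = 2
  (m (p) (p) (p)) = m(2, 2, 2) = 2
  p = 2
  p = 2
  p = 2
  p = 2
  (m (p) (p) (p)) = m(2, 2, 2) = 2
  (m (m (p) (p) (p)) (p) (m (p) (p) (p))) = m(2, 2, 2) = 2

value = 2


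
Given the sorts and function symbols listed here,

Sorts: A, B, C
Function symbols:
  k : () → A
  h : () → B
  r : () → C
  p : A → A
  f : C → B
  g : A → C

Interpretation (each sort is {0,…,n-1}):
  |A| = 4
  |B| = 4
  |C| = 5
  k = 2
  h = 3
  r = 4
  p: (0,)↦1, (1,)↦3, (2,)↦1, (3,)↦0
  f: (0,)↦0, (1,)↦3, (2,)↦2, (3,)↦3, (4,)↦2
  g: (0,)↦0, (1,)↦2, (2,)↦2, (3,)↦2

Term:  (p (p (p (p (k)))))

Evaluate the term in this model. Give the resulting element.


value = 1

  k = 2
  (p (k)) = p(2,) = 1
  (p (p (k))) = p(1,) = 3
  (p (p (p (k)))) = p(3,) = 0
  (p (p (p (p (k))))) = p(0,) = 1


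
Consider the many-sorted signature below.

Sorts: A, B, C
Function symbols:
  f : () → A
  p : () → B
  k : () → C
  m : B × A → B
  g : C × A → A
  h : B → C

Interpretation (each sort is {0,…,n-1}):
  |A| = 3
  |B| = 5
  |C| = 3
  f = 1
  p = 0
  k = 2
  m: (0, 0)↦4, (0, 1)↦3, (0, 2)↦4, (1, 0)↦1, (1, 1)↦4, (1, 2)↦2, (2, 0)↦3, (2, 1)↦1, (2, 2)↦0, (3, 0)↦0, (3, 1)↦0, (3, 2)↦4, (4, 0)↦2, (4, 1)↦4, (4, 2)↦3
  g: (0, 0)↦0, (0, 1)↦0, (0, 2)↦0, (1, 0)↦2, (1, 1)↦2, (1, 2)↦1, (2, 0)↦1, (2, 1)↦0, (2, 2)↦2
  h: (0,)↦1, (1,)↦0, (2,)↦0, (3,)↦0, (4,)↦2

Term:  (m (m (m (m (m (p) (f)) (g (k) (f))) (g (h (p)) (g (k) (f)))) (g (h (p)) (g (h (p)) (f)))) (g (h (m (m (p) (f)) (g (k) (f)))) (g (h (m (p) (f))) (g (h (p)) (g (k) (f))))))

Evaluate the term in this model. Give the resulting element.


  p = 0
  f = 1
  (m (p) (f)) = m(0, 1) = 3
  k = 2
  f = 1
  (g (k) (f)) = g(2, 1) = 0
  (m (m (p) (f)) (g (k) (f))) = m(3, 0) = 0
  p = 0
  (h (p)) = h(0,) = 1
  k = 2
  f = 1
  (g (k) (f)) = g(2, 1) = 0
  (g (h (p)) (g (k) (f))) = g(1, 0) = 2
  (m (m (m (p) (f)) (g (k) (f))) (g (h (p)) (g (k) (f)))) = m(0, 2) = 4
  p = 0
  (h (p)) = h(0,) = 1
  p = 0
  (h (p)) = h(0,) = 1
  f = 1
  (g (h (p)) (f)) = g(1, 1) = 2
  (g (h (p)) (g (h (p)) (f))) = g(1, 2) = 1
  (m (m (m (m (p) (f)) (g (k) (f))) (g (h (p)) (g (k) (f)))) (g (h (p)) (g (h (p)) (f)))) = m(4, 1) = 4
  p = 0
  f = 1
  (m (p) (f)) = m(0, 1) = 3
  k = 2
  f = 1
  (g (k) (f)) = g(2, 1) = 0
  (m (m (p) (f)) (g (k) (f))) = m(3, 0) = 0
  (h (m (m (p) (f)) (g (k) (f)))) = h(0,) = 1
  p = 0
  f = 1
  (m (p) (f)) = m(0, 1) = 3
  (h (m (p) (f))) = h(3,) = 0
  p = 0
  (h (p)) = h(0,) = 1
  k = 2
  f = 1
  (g (k) (f)) = g(2, 1) = 0
  (g (h (p)) (g (k) (f))) = g(1, 0) = 2
  (g (h (m (p) (f))) (g (h (p)) (g (k) (f)))) = g(0, 2) = 0
  (g (h (m (m (p) (f)) (g (k) (f)))) (g (h (m (p) (f))) (g (h (p)) (g (k) (f))))) = g(1, 0) = 2
  (m (m (m (m (m (p) (f)) (g (k) (f))) (g (h (p)) (g (k) (f)))) (g (h (p)) (g (h (p)) (f)))) (g (h (m (m (p) (f)) (g (k) (f)))) (g (h (m (p) (f))) (g (h (p)) (g (k) (f)))))) = m(4, 2) = 3

value = 3


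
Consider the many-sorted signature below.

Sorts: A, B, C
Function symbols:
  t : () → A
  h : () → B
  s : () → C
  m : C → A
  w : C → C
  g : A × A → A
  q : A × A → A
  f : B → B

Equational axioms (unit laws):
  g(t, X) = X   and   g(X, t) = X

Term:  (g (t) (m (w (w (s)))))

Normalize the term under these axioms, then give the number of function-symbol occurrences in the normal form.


size = 4

1. (g (t) (m (w (w (s)))))  →  (m (w (w (s))))
normal form: (m (w (w (s))))


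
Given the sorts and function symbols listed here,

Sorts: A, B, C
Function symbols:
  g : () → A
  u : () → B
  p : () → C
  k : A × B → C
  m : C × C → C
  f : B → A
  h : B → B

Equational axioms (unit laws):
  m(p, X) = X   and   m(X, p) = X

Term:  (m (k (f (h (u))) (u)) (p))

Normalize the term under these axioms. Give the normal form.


normal form = (k (f (h (u))) (u))

1. (m (k (f (h (u))) (u)) (p))  →  (k (f (h (u))) (u))


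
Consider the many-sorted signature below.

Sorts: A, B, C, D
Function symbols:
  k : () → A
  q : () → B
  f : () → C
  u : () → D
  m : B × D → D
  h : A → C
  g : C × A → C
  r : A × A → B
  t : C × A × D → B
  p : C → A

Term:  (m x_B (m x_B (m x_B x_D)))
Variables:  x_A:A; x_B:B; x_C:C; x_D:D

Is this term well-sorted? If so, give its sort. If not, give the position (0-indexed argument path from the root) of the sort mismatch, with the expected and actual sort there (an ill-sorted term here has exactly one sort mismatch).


  x_B : B
    x_B : B
      x_B : B
      x_D : D
    (m x_B x_D) : D
  (m x_B (m x_B x_D)) : D
(m x_B (m x_B (m x_B x_D))) : D

well-sorted; sort = D


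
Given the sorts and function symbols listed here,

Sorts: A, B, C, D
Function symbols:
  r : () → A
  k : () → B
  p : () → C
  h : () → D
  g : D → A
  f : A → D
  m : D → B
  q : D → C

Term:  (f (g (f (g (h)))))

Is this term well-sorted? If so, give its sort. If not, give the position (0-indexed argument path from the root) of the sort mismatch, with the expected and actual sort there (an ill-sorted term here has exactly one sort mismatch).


        (h) : D
      (g (h)) : A
    (f (g (h))) : D
  (g (f (g (h)))) : A
(f (g (f (g (h))))) : D

well-sorted; sort = D


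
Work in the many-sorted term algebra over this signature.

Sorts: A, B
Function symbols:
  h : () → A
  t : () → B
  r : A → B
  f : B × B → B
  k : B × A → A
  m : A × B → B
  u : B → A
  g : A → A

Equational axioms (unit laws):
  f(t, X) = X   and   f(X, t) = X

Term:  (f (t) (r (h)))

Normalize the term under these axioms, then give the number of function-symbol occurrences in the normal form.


1. (f (t) (r (h)))  →  (r (h))
normal form: (r (h))

size = 2


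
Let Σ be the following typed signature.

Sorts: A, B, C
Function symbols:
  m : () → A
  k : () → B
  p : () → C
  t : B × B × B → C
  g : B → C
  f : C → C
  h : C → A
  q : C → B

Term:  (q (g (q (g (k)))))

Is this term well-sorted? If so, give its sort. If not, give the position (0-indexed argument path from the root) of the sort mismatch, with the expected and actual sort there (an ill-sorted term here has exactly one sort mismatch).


well-sorted; sort = B

        (k) : B
      (g (k)) : C
    (q (g (k))) : B
  (g (q (g (k)))) : C
(q (g (q (g (k))))) : B


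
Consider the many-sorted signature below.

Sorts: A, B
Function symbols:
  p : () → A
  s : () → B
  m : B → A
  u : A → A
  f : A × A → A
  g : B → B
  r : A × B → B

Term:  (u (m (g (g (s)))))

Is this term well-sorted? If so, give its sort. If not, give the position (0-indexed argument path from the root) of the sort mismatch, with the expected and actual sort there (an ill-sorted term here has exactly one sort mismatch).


        (s) : B
      (g (s)) : B
    (g (g (s))) : B
  (m (g (g (s)))) : A
(u (m (g (g (s))))) : A

well-sorted; sort = A


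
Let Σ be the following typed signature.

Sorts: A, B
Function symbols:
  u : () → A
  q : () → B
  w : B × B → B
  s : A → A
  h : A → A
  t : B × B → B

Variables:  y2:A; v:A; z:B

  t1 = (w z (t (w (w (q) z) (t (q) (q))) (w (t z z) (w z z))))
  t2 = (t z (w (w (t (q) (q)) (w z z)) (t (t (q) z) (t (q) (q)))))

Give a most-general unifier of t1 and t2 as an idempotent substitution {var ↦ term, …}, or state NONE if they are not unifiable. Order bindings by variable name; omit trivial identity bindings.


head clash or occurs-check failure — not unifiable

NONE (not unifiable)


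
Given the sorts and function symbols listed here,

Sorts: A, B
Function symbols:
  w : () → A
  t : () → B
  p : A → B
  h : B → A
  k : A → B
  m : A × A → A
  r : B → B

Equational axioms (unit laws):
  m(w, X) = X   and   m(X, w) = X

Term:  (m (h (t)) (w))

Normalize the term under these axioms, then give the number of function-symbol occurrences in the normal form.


size = 2

1. (m (h (t)) (w))  →  (h (t))
normal form: (h (t))


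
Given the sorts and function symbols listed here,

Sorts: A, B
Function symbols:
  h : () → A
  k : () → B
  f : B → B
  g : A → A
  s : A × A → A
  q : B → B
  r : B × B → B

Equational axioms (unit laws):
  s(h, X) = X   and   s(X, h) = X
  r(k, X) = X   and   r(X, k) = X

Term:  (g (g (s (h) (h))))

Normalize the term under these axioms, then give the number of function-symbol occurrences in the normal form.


1. (g (g (s (h) (h))))  →  (g (g (h)))
normal form: (g (g (h)))

size = 3


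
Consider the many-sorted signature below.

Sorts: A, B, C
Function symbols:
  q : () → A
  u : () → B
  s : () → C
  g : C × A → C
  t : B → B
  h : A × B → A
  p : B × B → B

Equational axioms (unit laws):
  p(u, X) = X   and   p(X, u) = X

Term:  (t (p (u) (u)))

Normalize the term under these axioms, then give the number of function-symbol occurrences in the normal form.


size = 2

1. (t (p (u) (u)))  →  (t (u))
normal form: (t (u))


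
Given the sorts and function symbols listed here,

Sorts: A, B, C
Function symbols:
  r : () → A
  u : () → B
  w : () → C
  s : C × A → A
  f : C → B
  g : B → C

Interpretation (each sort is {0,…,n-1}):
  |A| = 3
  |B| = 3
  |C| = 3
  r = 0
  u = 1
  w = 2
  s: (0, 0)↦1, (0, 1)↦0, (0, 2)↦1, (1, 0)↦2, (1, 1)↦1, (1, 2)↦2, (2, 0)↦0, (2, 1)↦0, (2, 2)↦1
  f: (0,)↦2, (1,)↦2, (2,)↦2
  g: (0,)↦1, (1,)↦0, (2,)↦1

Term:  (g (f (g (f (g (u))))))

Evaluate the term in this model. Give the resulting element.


value = 1

  u = 1
  (g (u)) = g(1,) = 0
  (f (g (u))) = f(0,) = 2
  (g (f (g (u)))) = g(2,) = 1
  (f (g (f (g (u))))) = f(1,) = 2
  (g (f (g (f (g (u)))))) = g(2,) = 1


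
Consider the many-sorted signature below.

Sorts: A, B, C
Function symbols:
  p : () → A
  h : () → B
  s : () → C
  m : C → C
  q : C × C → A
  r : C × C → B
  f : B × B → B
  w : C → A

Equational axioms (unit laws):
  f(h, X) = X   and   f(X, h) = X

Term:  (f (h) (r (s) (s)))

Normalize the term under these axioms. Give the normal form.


normal form = (r (s) (s))

1. (f (h) (r (s) (s)))  →  (r (s) (s))


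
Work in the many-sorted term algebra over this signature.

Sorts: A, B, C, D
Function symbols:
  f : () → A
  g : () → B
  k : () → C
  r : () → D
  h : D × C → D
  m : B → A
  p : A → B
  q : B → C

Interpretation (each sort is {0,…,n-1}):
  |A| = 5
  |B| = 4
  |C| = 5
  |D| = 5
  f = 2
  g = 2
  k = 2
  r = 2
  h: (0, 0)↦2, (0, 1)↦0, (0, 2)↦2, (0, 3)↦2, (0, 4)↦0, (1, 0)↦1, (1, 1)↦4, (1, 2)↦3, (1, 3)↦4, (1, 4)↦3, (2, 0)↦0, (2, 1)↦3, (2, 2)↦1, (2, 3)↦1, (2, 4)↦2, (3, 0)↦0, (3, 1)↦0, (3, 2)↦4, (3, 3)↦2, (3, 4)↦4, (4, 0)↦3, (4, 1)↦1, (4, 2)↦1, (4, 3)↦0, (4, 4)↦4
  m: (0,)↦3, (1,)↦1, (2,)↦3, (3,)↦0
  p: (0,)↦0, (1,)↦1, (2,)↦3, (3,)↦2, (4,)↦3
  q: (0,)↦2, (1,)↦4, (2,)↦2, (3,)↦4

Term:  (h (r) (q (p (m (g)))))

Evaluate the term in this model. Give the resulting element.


  r = 2
  g = 2
  (m (g)) = m(2,) = 3
  (p (m (g))) = p(3,) = 2
  (q (p (m (g)))) = q(2,) = 2
  (h (r) (q (p (m (g))))) = h(2, 2) = 1

value = 1


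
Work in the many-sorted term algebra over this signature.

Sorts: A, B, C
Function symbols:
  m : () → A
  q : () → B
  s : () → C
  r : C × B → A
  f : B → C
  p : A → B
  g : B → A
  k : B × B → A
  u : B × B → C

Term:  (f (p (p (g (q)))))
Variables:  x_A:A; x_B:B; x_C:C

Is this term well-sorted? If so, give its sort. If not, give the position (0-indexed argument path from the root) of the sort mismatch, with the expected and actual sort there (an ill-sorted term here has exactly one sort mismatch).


ill-sorted at position [0, 0]: expected A, got B

        (q) : B
      (g (q)) : A
    (p (g (q))) : B
  (p (p (g (q)))) : ✗ arg 0 at [0, 0] has sort B, expected A


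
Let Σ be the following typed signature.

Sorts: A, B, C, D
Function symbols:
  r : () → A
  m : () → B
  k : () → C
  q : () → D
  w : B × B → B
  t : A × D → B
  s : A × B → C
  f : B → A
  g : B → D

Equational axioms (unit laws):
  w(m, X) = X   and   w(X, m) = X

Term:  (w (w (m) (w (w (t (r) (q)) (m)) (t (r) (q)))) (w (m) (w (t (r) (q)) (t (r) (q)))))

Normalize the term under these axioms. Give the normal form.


normal form = (w (w (t (r) (q)) (t (r) (q))) (w (t (r) (q)) (t (r) (q))))

1. (w (w (m) (w (w (t (r) (q)) (m)) (t (r) (q)))) (w (m) (w (t (r) (q)) (t (r) (q)))))  →  (w (w (w (t (r) (q)) (m)) (t (r) (q))) (w (m) (w (t (r) (q)) (t (r) (q)))))
2. (w (w (w (t (r) (q)) (m)) (t (r) (q))) (w (m) (w (t (r) (q)) (t (r) (q)))))  →  (w (w (t (r) (q)) (t (r) (q))) (w (m) (w (t (r) (q)) (t (r) (q)))))
3. (w (w (t (r) (q)) (t (r) (q))) (w (m) (w (t (r) (q)) (t (r) (q)))))  →  (w (w (t (r) (q)) (t (r) (q))) (w (t (r) (q)) (t (r) (q))))


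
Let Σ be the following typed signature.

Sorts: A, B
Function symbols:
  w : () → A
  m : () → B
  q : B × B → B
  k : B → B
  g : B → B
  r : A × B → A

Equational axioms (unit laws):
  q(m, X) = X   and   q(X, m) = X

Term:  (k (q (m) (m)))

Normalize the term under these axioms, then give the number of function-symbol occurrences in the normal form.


size = 2

1. (k (q (m) (m)))  →  (k (m))
normal form: (k (m))


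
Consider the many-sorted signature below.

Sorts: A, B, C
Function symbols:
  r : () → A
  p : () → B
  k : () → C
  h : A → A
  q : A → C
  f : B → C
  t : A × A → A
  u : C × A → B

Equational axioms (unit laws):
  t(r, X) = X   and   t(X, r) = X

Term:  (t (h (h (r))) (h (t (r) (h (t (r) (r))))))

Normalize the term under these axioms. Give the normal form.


1. (t (h (h (r))) (h (t (r) (h (t (r) (r))))))  →  (t (h (h (r))) (h (h (t (r) (r)))))
2. (t (h (h (r))) (h (h (t (r) (r)))))  →  (t (h (h (r))) (h (h (r))))

normal form = (t (h (h (r))) (h (h (r))))


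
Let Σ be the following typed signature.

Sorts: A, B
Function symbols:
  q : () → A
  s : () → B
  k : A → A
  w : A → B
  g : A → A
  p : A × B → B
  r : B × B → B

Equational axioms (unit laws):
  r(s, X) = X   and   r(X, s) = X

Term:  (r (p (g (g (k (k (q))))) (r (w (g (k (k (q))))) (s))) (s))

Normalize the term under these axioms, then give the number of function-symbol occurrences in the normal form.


size = 11

1. (r (p (g (g (k (k (q))))) (r (w (g (k (k (q))))) (s))) (s))  →  (p (g (g (k (k (q))))) (r (w (g (k (k (q))))) (s)))
2. (p (g (g (k (k (q))))) (r (w (g (k (k (q))))) (s)))  →  (p (g (g (k (k (q))))) (w (g (k (k (q))))))
normal form: (p (g (g (k (k (q))))) (w (g (k (k (q))))))


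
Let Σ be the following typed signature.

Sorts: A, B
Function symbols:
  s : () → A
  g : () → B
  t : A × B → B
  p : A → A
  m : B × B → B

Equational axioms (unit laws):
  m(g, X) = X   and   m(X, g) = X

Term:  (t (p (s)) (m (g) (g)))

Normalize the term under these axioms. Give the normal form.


1. (t (p (s)) (m (g) (g)))  →  (t (p (s)) (g))

normal form = (t (p (s)) (g))


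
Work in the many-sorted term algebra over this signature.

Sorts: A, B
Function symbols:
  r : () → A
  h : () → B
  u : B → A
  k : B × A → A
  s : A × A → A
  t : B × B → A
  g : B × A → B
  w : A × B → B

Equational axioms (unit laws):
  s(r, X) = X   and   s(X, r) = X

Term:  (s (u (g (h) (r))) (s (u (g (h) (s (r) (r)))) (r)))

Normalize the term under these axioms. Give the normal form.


normal form = (s (u (g (h) (r))) (u (g (h) (r))))

1. (s (u (g (h) (r))) (s (u (g (h) (s (r) (r)))) (r)))  →  (s (u (g (h) (r))) (u (g (h) (s (r) (r)))))
2. (s (u (g (h) (r))) (u (g (h) (s (r) (r)))))  →  (s (u (g (h) (r))) (u (g (h) (r))))


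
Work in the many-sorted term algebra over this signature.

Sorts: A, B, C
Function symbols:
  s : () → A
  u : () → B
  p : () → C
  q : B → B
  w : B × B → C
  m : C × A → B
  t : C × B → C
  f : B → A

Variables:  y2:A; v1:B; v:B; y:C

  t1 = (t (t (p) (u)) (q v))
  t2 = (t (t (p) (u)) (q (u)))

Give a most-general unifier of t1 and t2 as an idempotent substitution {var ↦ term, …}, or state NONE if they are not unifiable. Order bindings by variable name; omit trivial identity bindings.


{v ↦ (u)}


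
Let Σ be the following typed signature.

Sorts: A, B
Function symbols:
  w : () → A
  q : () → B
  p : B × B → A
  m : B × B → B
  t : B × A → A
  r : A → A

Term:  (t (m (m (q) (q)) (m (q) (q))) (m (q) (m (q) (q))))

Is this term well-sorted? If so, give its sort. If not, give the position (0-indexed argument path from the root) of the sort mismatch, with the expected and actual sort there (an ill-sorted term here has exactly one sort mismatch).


      (q) : B
      (q) : B
    (m (q) (q)) : B
      (q) : B
      (q) : B
    (m (q) (q)) : B
  (m (m (q) (q)) (m (q) (q))) : B
    (q) : B
      (q) : B
      (q) : B
    (m (q) (q)) : B
  (m (q) (m (q) (q))) : B
(t (m (m (q) (q)) (m (q) (q))) (m (q) (m (q) (q)))) : ✗ arg 1 at [1] has sort B, expected A

ill-sorted at position [1]: expected A, got B


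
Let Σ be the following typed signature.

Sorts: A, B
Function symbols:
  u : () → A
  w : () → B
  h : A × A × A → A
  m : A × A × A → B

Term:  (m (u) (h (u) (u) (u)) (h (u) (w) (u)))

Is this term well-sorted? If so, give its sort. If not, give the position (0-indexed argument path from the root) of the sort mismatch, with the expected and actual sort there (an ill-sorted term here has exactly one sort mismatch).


  (u) : A
    (u) : A
    (u) : A
    (u) : A
  (h (u) (u) (u)) : A
    (u) : A
    (w) : B
    (u) : A
  (h (u) (w) (u)) : ✗ arg 1 at [2, 1] has sort B, expected A

ill-sorted at position [2, 1]: expected A, got B


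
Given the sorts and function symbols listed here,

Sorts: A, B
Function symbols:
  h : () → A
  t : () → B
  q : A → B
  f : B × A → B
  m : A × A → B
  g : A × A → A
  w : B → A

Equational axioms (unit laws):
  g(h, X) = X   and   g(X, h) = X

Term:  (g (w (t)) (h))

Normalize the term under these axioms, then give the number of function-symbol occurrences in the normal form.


size = 2

1. (g (w (t)) (h))  →  (w (t))
normal form: (w (t))


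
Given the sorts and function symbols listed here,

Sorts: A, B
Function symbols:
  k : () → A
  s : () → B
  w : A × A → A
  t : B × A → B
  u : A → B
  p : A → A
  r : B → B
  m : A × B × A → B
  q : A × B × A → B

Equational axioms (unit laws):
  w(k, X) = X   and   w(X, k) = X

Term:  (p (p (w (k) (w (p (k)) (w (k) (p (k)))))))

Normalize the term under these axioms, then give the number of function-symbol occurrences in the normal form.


1. (p (p (w (k) (w (p (k)) (w (k) (p (k)))))))  →  (p (p (w (p (k)) (w (k) (p (k))))))
2. (p (p (w (p (k)) (w (k) (p (k))))))  →  (p (p (w (p (k)) (p (k)))))
normal form: (p (p (w (p (k)) (p (k)))))

size = 7


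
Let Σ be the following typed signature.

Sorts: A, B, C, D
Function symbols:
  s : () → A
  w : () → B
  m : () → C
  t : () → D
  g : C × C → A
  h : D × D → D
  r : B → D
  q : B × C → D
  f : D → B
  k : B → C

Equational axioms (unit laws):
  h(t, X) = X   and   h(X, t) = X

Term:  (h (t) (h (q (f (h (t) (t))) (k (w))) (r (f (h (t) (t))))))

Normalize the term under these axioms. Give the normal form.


1. (h (t) (h (q (f (h (t) (t))) (k (w))) (r (f (h (t) (t))))))  →  (h (q (f (h (t) (t))) (k (w))) (r (f (h (t) (t)))))
2. (h (q (f (h (t) (t))) (k (w))) (r (f (h (t) (t)))))  →  (h (q (f (t)) (k (w))) (r (f (h (t) (t)))))
3. (h (q (f (t)) (k (w))) (r (f (h (t) (t)))))  →  (h (q (f (t)) (k (w))) (r (f (t))))

normal form = (h (q (f (t)) (k (w))) (r (f (t))))


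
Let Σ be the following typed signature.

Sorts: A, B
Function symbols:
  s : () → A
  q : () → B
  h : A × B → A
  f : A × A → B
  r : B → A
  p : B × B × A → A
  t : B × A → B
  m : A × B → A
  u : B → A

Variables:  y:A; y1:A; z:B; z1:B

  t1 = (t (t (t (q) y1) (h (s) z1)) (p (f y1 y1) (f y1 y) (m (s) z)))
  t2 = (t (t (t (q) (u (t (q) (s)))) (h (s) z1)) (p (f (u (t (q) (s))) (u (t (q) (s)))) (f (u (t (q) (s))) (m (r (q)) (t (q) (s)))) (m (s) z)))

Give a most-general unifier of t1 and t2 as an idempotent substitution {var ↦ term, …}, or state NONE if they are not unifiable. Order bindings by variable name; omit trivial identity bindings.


{y ↦ (m (r (q)) (t (q) (s))), y1 ↦ (u (t (q) (s)))}


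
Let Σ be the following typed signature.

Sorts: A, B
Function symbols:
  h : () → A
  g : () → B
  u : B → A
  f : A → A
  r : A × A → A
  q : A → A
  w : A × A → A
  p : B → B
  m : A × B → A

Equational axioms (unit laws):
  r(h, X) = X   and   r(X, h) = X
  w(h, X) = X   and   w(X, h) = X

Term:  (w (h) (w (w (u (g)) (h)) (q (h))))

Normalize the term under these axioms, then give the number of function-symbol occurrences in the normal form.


1. (w (h) (w (w (u (g)) (h)) (q (h))))  →  (w (w (u (g)) (h)) (q (h)))
2. (w (w (u (g)) (h)) (q (h)))  →  (w (u (g)) (q (h)))
normal form: (w (u (g)) (q (h)))

size = 5


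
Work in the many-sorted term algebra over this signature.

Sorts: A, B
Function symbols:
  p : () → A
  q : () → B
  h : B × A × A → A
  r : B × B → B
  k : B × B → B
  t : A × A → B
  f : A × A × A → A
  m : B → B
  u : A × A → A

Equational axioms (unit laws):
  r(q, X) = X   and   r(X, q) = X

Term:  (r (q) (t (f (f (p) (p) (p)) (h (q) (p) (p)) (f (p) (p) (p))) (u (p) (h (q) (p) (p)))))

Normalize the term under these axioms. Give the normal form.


1. (r (q) (t (f (f (p) (p) (p)) (h (q) (p) (p)) (f (p) (p) (p))) (u (p) (h (q) (p) (p)))))  →  (t (f (f (p) (p) (p)) (h (q) (p) (p)) (f (p) (p) (p))) (u (p) (h (q) (p) (p))))

normal form = (t (f (f (p) (p) (p)) (h (q) (p) (p)) (f (p) (p) (p))) (u (p) (h (q) (p) (p))))


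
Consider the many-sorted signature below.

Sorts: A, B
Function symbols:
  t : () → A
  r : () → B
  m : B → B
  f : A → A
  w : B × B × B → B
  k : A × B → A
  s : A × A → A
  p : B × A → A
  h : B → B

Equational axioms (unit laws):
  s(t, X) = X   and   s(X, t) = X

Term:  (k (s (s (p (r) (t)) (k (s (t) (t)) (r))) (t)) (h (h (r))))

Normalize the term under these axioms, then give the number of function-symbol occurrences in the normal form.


size = 11

1. (k (s (s (p (r) (t)) (k (s (t) (t)) (r))) (t)) (h (h (r))))  →  (k (s (p (r) (t)) (k (s (t) (t)) (r))) (h (h (r))))
2. (k (s (p (r) (t)) (k (s (t) (t)) (r))) (h (h (r))))  →  (k (s (p (r) (t)) (k (t) (r))) (h (h (r))))
normal form: (k (s (p (r) (t)) (k (t) (r))) (h (h (r))))


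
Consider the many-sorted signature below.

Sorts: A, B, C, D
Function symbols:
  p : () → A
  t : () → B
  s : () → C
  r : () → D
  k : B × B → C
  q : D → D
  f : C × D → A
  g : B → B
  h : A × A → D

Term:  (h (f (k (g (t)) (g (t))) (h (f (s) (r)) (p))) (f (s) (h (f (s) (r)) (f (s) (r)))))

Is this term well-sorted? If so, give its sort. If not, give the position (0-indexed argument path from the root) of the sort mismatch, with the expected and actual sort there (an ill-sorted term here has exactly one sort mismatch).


well-sorted; sort = D

        (t) : B
      (g (t)) : B
        (t) : B
      (g (t)) : B
    (k (g (t)) (g (t))) : C
        (s) : C
        (r) : D
      (f (s) (r)) : A
      (p) : A
    (h (f (s) (r)) (p)) : D
  (f (k (g (t)) (g (t))) (h (f (s) (r)) (p))) : A
    (s) : C
        (s) : C
        (r) : D
      (f (s) (r)) : A
        (s) : C
        (r) : D
      (f (s) (r)) : A
    (h (f (s) (r)) (f (s) (r))) : D
  (f (s) (h (f (s) (r)) (f (s) (r)))) : A
(h (f (k (g (t)) (g (t))) (h (f (s) (r)) (p))) (f (s) (h (f (s) (r)) (f (s) (r))))) : D


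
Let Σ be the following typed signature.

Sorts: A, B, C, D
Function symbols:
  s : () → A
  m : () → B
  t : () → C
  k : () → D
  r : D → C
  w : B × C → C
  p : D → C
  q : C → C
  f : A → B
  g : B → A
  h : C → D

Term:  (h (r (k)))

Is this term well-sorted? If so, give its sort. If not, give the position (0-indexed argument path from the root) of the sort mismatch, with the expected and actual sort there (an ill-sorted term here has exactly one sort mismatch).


    (k) : D
  (r (k)) : C
(h (r (k))) : D

well-sorted; sort = D


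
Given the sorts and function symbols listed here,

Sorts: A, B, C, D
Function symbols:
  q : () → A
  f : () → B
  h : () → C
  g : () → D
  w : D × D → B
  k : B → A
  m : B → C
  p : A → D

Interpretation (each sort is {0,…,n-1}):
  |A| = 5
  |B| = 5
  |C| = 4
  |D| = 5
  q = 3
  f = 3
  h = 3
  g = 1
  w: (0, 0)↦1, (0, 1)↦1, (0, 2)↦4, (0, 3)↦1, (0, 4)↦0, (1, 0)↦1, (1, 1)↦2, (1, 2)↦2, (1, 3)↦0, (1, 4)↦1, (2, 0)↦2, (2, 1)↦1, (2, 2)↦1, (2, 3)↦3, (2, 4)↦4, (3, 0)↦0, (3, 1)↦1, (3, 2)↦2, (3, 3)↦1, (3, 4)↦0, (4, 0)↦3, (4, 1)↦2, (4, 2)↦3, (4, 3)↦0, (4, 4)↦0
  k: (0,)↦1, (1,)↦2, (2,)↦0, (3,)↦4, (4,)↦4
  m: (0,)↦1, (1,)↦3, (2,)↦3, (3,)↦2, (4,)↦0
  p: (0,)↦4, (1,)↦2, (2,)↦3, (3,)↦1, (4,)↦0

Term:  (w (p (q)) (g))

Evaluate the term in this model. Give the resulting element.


  q = 3
  (p (q)) = p(3,) = 1
  g = 1
  (w (p (q)) (g)) = w(1, 1) = 2

value = 2


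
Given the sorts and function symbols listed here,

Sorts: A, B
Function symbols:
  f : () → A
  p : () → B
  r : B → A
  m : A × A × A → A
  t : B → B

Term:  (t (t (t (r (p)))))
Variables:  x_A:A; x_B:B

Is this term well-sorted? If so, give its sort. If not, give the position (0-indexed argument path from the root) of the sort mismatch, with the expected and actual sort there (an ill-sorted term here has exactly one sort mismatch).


        (p) : B
      (r (p)) : A
    (t (r (p))) : ✗ arg 0 at [0, 0, 0] has sort A, expected B

ill-sorted at position [0, 0, 0]: expected B, got A


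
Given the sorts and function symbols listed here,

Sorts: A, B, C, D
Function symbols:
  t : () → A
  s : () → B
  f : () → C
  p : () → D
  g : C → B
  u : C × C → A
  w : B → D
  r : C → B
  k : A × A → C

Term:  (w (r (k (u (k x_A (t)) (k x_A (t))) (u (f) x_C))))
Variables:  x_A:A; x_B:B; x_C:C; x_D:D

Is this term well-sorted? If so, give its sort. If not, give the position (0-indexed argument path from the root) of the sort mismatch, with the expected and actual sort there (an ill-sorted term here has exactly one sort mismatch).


well-sorted; sort = D

          x_A : A
          (t) : A
        (k x_A (t)) : C
          x_A : A
          (t) : A
        (k x_A (t)) : C
      (u (k x_A (t)) (k x_A (t))) : A
        (f) : C
        x_C : C
      (u (f) x_C) : A
    (k (u (k x_A (t)) (k x_A (t))) (u (f) x_C)) : C
  (r (k (u (k x_A (t)) (k x_A (t))) (u (f) x_C))) : B
(w (r (k (u (k x_A (t)) (k x_A (t))) (u (f) x_C)))) : D


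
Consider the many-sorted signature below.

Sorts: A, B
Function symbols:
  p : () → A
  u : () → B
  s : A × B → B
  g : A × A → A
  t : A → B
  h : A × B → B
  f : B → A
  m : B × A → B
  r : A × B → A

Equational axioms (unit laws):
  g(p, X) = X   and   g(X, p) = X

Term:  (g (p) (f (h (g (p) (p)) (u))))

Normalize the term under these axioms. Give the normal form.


1. (g (p) (f (h (g (p) (p)) (u))))  →  (f (h (g (p) (p)) (u)))
2. (f (h (g (p) (p)) (u)))  →  (f (h (p) (u)))

normal form = (f (h (p) (u)))


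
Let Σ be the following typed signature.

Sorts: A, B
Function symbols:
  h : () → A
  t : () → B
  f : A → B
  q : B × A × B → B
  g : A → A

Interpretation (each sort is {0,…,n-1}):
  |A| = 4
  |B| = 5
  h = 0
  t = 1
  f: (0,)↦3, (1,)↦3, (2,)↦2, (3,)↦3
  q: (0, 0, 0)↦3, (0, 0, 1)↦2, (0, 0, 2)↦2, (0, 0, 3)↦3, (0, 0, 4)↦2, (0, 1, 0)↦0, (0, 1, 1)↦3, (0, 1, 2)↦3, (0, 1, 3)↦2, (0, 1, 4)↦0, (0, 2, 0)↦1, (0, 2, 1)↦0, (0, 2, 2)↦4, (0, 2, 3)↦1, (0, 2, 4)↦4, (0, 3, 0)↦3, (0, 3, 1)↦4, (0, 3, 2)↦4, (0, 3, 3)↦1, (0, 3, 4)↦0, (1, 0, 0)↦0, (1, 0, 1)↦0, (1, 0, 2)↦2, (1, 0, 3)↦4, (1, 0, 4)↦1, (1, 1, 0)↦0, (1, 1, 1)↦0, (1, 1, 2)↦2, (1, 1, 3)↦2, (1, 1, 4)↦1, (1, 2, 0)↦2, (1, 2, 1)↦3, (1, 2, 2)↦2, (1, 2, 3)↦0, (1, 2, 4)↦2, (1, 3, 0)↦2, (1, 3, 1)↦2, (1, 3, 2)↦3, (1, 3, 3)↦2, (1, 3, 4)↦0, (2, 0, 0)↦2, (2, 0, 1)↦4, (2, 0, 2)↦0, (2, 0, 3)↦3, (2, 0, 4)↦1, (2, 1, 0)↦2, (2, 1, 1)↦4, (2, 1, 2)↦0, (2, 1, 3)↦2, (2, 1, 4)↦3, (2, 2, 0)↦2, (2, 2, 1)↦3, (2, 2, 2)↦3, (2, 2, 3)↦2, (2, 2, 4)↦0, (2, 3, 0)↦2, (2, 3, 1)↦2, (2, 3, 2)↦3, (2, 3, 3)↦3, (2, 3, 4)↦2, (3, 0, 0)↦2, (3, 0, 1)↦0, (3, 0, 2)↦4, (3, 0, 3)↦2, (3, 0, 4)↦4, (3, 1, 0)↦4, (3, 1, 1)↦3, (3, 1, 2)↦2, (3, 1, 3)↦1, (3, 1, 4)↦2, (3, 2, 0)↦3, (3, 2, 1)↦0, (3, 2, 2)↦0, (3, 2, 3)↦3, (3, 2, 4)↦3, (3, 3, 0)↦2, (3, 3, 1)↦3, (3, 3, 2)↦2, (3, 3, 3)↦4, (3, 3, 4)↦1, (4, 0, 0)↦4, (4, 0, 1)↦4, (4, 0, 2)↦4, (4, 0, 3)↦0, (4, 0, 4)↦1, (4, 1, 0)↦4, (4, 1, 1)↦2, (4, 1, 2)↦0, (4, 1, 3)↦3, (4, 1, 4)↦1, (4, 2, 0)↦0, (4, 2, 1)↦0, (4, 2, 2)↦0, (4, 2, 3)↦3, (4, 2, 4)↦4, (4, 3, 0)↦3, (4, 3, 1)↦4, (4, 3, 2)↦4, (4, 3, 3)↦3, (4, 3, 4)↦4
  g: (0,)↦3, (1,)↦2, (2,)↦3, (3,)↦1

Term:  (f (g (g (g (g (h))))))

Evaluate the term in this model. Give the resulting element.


  h = 0
  (g (h)) = g(0,) = 3
  (g (g (h))) = g(3,) = 1
  (g (g (g (h)))) = g(1,) = 2
  (g (g (g (g (h))))) = g(2,) = 3
  (f (g (g (g (g (h)))))) = f(3,) = 3

value = 3


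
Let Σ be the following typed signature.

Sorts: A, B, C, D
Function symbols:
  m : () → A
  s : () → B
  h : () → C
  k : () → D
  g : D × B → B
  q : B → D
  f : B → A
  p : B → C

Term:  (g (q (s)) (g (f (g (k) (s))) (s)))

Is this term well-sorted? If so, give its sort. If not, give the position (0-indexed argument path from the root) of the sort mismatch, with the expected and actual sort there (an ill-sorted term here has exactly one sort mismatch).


ill-sorted at position [1, 0]: expected D, got A

    (s) : B
  (q (s)) : D
        (k) : D
        (s) : B
      (g (k) (s)) : B
    (f (g (k) (s))) : A
    (s) : B
  (g (f (g (k) (s))) (s)) : ✗ arg 0 at [1, 0] has sort A, expected D
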